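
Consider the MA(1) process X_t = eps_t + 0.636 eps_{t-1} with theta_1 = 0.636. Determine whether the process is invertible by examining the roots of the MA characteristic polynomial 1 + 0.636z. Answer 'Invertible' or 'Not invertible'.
\text{Invertible}

The MA(q) characteristic polynomial is P(z) = 1 + 0.636z.
Invertibility requires all roots to lie outside the unit circle, i.e. |z| > 1 for every root.
This is linear in z: 1 + (0.636) z = 0  =>  z = -1/(0.636) = -1.572327,  |z| = 1.572327.
Moduli of all roots: 1.5723.
All moduli strictly greater than 1? Yes.
Verdict: Invertible.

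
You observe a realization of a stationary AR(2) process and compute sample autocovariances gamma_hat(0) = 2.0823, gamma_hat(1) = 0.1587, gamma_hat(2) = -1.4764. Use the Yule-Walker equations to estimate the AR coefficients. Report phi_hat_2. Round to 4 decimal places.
\hat\phi_{2} = -0.7190

The Yule-Walker equations for an AR(p) process read, in matrix form,
  Gamma_p phi = r_p,   with   (Gamma_p)_{ij} = gamma(|i - j|),
                       (r_p)_i = gamma(i),   i,j = 1..p.
Substitute the sample gammas (Toeplitz matrix and right-hand side of size 2):
  Gamma_p = [[2.0823, 0.1587], [0.1587, 2.0823]]
  r_p     = [0.1587, -1.4764]
Written out:
  2.0823 phi_1 + 0.1587 phi_2 = 0.1587
  0.1587 phi_1 + 2.0823 phi_2 = -1.4764
Solve by Cramer's rule:
  det = gamma(0)^2 - gamma(1)^2 = (2.0823)^2 - (0.1587)^2 = 4.33597329 - 0.02518569 = 4.3107876
  phi_hat_1 = [gamma(1) gamma(0) - gamma(1) gamma(2)] / det = [(0.1587)(2.0823) - (0.1587)(-1.4764)] / 4.3107876 = 0.56476569 / 4.3107876 = 0.131
  phi_hat_2 = [gamma(0) gamma(2) - gamma(1)^2] / det = [(2.0823)(-1.4764) - (0.1587)^2] / 4.3107876 = -3.09949341 / 4.3107876 = -0.719
So phi_hat = [0.1310, -0.7190].
Therefore phi_hat_2 = -0.7190.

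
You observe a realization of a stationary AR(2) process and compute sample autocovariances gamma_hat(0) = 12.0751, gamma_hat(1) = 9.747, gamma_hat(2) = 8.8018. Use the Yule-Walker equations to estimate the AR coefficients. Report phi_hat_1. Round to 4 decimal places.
\hat\phi_{1} = 0.6280

The Yule-Walker equations for an AR(p) process read, in matrix form,
  Gamma_p phi = r_p,   with   (Gamma_p)_{ij} = gamma(|i - j|),
                       (r_p)_i = gamma(i),   i,j = 1..p.
Substitute the sample gammas (Toeplitz matrix and right-hand side of size 2):
  Gamma_p = [[12.0751, 9.747], [9.747, 12.0751]]
  r_p     = [9.747, 8.8018]
Written out:
  12.0751 phi_1 + 9.747 phi_2 = 9.747
  9.747 phi_1 + 12.0751 phi_2 = 8.8018
Solve by Cramer's rule:
  det = gamma(0)^2 - gamma(1)^2 = (12.0751)^2 - (9.747)^2 = 145.80804001 - 95.004009 = 50.80403101
  phi_hat_1 = [gamma(1) gamma(0) - gamma(1) gamma(2)] / det = [(9.747)(12.0751) - (9.747)(8.8018)] / 50.80403101 = 31.9048551 / 50.80403101 = 0.628
  phi_hat_2 = [gamma(0) gamma(2) - gamma(1)^2] / det = [(12.0751)(8.8018) - (9.747)^2] / 50.80403101 = 11.27860618 / 50.80403101 = 0.222
So phi_hat = [0.6280, 0.2220].
Therefore phi_hat_1 = 0.6280.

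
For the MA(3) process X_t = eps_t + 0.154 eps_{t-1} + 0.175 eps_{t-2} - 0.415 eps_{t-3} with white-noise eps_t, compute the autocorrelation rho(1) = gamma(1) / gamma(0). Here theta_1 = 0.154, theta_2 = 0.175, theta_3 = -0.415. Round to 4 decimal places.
\rho(1) = 0.0883

For an MA(q) process with theta_0 = 1, the autocovariance is
  gamma(k) = sigma^2 * sum_{i=0..q-k} theta_i * theta_{i+k},
and rho(k) = gamma(k) / gamma(0). Sigma^2 cancels.
  numerator   = (1)*(0.154) + (0.154)*(0.175) + (0.175)*(-0.415) = 0.108325.
  denominator = (1)^2 + (0.154)^2 + (0.175)^2 + (-0.415)^2 = 1.226566.
  rho(1) = 0.108325 / 1.226566 = 0.0883.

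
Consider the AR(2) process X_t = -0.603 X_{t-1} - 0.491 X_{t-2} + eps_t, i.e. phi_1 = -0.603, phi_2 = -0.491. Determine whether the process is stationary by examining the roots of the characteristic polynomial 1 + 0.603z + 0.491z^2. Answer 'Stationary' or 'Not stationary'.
\text{Stationary}

The AR(p) characteristic polynomial is P(z) = 1 + 0.603z + 0.491z^2.
Stationarity requires all roots to lie outside the unit circle, i.e. |z| > 1 for every root.
Set 1 + (0.603) z + (0.491) z^2 = 0, i.e. a z^2 + b z + c = 0 with a = 0.491, b = 0.603, c = 1.
Discriminant D = b^2 - 4ac = (0.603)^2 - 4*(0.491)*1 = 0.363609 - (1.964) = -1.600391.
D < 0, so the roots are the complex-conjugate pair z = (-b +/- i sqrt(-D)) / (2a) = -0.6141 +/- 1.2883i.
For a conjugate pair |z|^2 = z * conj(z) = (product of roots) = c/a = 1/(0.491) = 2.03666, so |z| = sqrt(2.03666) = 1.4271 for both roots.
Moduli of all roots: 1.4271, 1.4271.
All moduli strictly greater than 1? Yes.
Verdict: Stationary.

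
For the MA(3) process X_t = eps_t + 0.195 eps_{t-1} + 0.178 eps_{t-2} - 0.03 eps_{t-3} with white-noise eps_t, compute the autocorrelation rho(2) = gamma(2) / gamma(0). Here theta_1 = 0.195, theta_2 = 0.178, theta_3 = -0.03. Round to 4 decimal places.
\rho(2) = 0.1608

For an MA(q) process with theta_0 = 1, the autocovariance is
  gamma(k) = sigma^2 * sum_{i=0..q-k} theta_i * theta_{i+k},
and rho(k) = gamma(k) / gamma(0). Sigma^2 cancels.
  numerator   = (1)*(0.178) + (0.195)*(-0.03) = 0.17215.
  denominator = (1)^2 + (0.195)^2 + (0.178)^2 + (-0.03)^2 = 1.070609.
  rho(2) = 0.17215 / 1.070609 = 0.1608.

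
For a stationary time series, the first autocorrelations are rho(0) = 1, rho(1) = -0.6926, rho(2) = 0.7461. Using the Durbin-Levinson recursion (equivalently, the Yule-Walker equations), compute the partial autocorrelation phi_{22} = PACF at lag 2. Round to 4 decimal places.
\phi_{22} = 0.5120

The PACF at lag k is phi_{kk}, the last component of the solution
to the Yule-Walker system G_k phi = r_k where
  (G_k)_{ij} = rho(|i - j|), (r_k)_i = rho(i), i,j = 1..k.
Equivalently, Durbin-Levinson gives phi_{kk} iteratively:
  phi_{11} = rho(1)
  phi_{kk} = [rho(k) - sum_{j=1..k-1} phi_{k-1,j} rho(k-j)]
            / [1 - sum_{j=1..k-1} phi_{k-1,j} rho(j)],
  phi_{k,j} = phi_{k-1,j} - phi_{kk} phi_{k-1,k-j},  j = 1..k-1.
Step k = 1:
  phi_11 = rho(1) = -0.6926.
Step k = 2:
  phi_22 = [rho(2) - phi_11 rho(1)] / [1 - phi_11 rho(1)] = [0.7461 - (-0.6926)(-0.6926)] / [1 - (-0.6926)(-0.6926)]
         = 0.26640524 / 0.52030524 = 0.512.
Therefore phi_{22} = 0.5120.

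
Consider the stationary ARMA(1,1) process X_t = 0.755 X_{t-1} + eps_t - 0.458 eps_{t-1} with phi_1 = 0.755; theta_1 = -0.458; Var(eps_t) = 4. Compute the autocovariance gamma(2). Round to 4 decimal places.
\gamma(2) = 1.3647

Multiply the model equation by X_{t-k} and take expectations. With theta_0 = psi_0 = 1 and psi_j the MA(infinity) weights, this gives
  gamma(k) - sum_i phi_i gamma(k-i) = c_k,
  c_k = sigma^2 * sum_{j=k..q} theta_j psi_{j-k}   (c_k = 0 for k > q),
using gamma(-m) = gamma(m).
psi-weights needed (psi_j = theta_j + sum_i phi_i psi_{j-i}):
  psi_1 = theta_1 + phi_1 = -0.458 + (0.755) = 0.297
Right-hand sides:
  c_0 = sigma^2 (1 + theta_1 psi_1) = 4 * (1 + (-0.458)(0.297)) = 4 * 0.863974 = 3.455896
  c_1 = sigma^2 theta_1 = 4 * (-0.458) = -1.832
  c_2 = 0
Equations for k = 0 and k = 1 (AR order 1):
  gamma(0) = phi_1 gamma(1) + c_0
  gamma(1) = phi_1 gamma(0) + c_1
Substituting the second into the first: gamma(0) (1 - phi_1^2) = c_0 + phi_1 c_1, so
  gamma(0) = (c_0 + phi_1 c_1) / (1 - phi_1^2) = (3.455896 + (0.755)(-1.832)) / (1 - (0.755)^2) = 2.072736 / 0.429975 = 4.820597.
  gamma(1) = phi_1 gamma(0) + c_1 = (0.755)(4.820597) + (-1.832) = 1.80755.
For k = 2 (> q): gamma(2) = phi_1 gamma(1) = (0.755)(1.80755) = 1.364701.
Therefore gamma(2) = 1.3647 (to 4 decimal places).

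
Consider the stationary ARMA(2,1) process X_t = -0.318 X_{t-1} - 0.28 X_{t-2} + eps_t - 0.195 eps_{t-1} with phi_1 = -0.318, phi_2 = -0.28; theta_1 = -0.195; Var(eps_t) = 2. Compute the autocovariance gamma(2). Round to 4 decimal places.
\gamma(2) = -0.4307

Multiply the model equation by X_{t-k} and take expectations. With theta_0 = psi_0 = 1 and psi_j the MA(infinity) weights, this gives
  gamma(k) - sum_i phi_i gamma(k-i) = c_k,
  c_k = sigma^2 * sum_{j=k..q} theta_j psi_{j-k}   (c_k = 0 for k > q),
using gamma(-m) = gamma(m).
psi-weights needed (psi_j = theta_j + sum_i phi_i psi_{j-i}):
  psi_1 = theta_1 + phi_1 = -0.195 + (-0.318) = -0.513
Right-hand sides:
  c_0 = sigma^2 (1 + theta_1 psi_1) = 2 * (1 + (-0.195)(-0.513)) = 2 * 1.100035 = 2.20007
  c_1 = sigma^2 theta_1 = 2 * (-0.195) = -0.39
  c_2 = 0
Equations for k = 0, 1, 2 (AR order 2, c_2 = 0):
  (E0) gamma(0) = phi_1 gamma(1) + phi_2 gamma(2) + c_0
  (E1) gamma(1) = phi_1 gamma(0) + phi_2 gamma(1) + c_1
  (E2) gamma(2) = phi_1 gamma(1) + phi_2 gamma(0)
From (E1): gamma(1) = A gamma(0) + B with
  A = phi_1 / (1 - phi_2) = -0.318 / 1.28 = -0.248438,   B = c_1 / (1 - phi_2) = -0.39 / 1.28 = -0.304688.
Insert (E2) into (E0): gamma(0) (1 - phi_2^2) = phi_1 (1 + phi_2) gamma(1) + c_0.
  phi_1 (1 + phi_2) = (-0.318)(0.72) = -0.22896,   1 - phi_2^2 = 0.9216.
Replace gamma(1) by A gamma(0) + B and collect gamma(0):
  gamma(0) [0.9216 - (-0.22896)(-0.248438)] = (-0.22896)(-0.304688) + 2.20007
  gamma(0) * 0.864718 = 2.269831
  gamma(0) = 2.269831 / 0.864718 = 2.624939.
  gamma(1) = A gamma(0) + B = (-0.248438)(2.624939) + (-0.304688) = -0.956821.
  gamma(2) = phi_1 gamma(1) + phi_2 gamma(0) = (-0.318)(-0.956821) + (-0.28)(2.624939) = -0.430714.
Therefore gamma(2) = -0.4307 (to 4 decimal places).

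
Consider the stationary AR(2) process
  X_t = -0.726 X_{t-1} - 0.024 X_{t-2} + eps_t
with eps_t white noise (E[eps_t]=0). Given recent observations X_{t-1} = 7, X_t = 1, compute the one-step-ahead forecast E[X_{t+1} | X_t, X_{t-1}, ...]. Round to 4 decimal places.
E[X_{t+1} \mid \mathcal F_t] = -0.8940

For an AR(p) model X_t = c + sum_i phi_i X_{t-i} + eps_t, the
one-step-ahead conditional mean is
  E[X_{t+1} | X_t, ...] = c + sum_i phi_i X_{t+1-i}.
Substitute known values:
  E[X_{t+1} | ...] = (-0.726) * (1) + (-0.024) * (7)
                   = -0.8940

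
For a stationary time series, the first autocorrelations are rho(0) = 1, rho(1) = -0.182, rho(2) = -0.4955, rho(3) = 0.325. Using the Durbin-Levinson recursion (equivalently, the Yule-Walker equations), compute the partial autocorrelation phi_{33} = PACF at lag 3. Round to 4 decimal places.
\phi_{33} = 0.1269

The PACF at lag k is phi_{kk}, the last component of the solution
to the Yule-Walker system G_k phi = r_k where
  (G_k)_{ij} = rho(|i - j|), (r_k)_i = rho(i), i,j = 1..k.
Equivalently, Durbin-Levinson gives phi_{kk} iteratively:
  phi_{11} = rho(1)
  phi_{kk} = [rho(k) - sum_{j=1..k-1} phi_{k-1,j} rho(k-j)]
            / [1 - sum_{j=1..k-1} phi_{k-1,j} rho(j)],
  phi_{k,j} = phi_{k-1,j} - phi_{kk} phi_{k-1,k-j},  j = 1..k-1.
Step k = 1:
  phi_11 = rho(1) = -0.182.
Step k = 2:
  phi_22 = [rho(2) - phi_11 rho(1)] / [1 - phi_11 rho(1)] = [-0.4955 - (-0.182)(-0.182)] / [1 - (-0.182)(-0.182)]
         = -0.528624 / 0.966876 = -0.546734.
  Update: phi_21 = phi_11 - phi_22 phi_11 = -0.182 - (-0.546734)(-0.182) = -0.281506.
Step k = 3:
  phi_33 = [rho(3) - phi_21 rho(2) - phi_22 rho(1)] / [1 - phi_21 rho(1) - phi_22 rho(2)]
    numerator   = 0.325 - (-0.281506)(-0.4955) - (-0.546734)(-0.182) = 0.08600839
    denominator = 1 - (-0.281506)(-0.182) - (-0.546734)(-0.4955) = 0.67785928
  phi_33 = 0.08600839 / 0.67785928 = 0.1269.
Therefore phi_{33} = 0.1269.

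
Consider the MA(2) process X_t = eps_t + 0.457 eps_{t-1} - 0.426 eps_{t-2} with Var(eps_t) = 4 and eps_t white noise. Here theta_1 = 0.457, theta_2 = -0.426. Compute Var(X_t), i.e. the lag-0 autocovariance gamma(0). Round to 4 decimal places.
\gamma(0) = 5.5613

For an MA(q) process X_t = eps_t + sum_i theta_i eps_{t-i} with
Var(eps_t) = sigma^2, the variance is
  gamma(0) = sigma^2 * (1 + sum_i theta_i^2).
  sum_i theta_i^2 = (0.457)^2 + (-0.426)^2 = 0.208849 + 0.181476 = 0.390325.
  gamma(0) = 4 * (1 + 0.390325) = 4 * 1.390325 = 5.5613.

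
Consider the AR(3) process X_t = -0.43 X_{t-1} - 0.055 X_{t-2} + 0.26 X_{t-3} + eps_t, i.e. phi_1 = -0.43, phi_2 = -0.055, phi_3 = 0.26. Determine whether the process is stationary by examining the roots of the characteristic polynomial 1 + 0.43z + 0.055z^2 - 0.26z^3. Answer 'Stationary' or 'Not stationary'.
\text{Stationary}

The AR(p) characteristic polynomial is P(z) = 1 + 0.43z + 0.055z^2 - 0.26z^3.
Stationarity requires all roots to lie outside the unit circle, i.e. |z| > 1 for every root.
Degree 3: look for a simple real root z0 first, then factor out (1 - z/z0) and solve the remaining quadratic.
Testing z0 = 2: P(2) = 1 + (0.43)(2) + (0.055)(2)^2 + (-0.26)(2)^3
  = 1 + (0.86) + (0.22) + (-2.08) = 0.  So z_0 = 2 is a root, |z_0| = 2.
Divide out the factor (1 - 0.5 z) = (1 - z/z0) (since 1/z0 = 0.5):
  P(z) = (1 - 0.5 z)(1 + (0.93) z + (0.52) z^2)
  [check: z-coef 0.93 - (0.5) = 0.43; z^2-coef 0.52 - (0.5)(0.93) = 0.055; z^3-coef -(0.5)(0.52) = -0.26.]
Remaining roots from the quadratic factor 1 + (0.93) z + (0.52) z^2:
  Set 1 + (0.93) z + (0.52) z^2 = 0, i.e. a z^2 + b z + c = 0 with a = 0.52, b = 0.93, c = 1.
  Discriminant D = b^2 - 4ac = (0.93)^2 - 4*(0.52)*1 = 0.8649 - (2.08) = -1.2151.
  D < 0, so the roots are the complex-conjugate pair z = (-b +/- i sqrt(-D)) / (2a) = -0.8942 +/- 1.0599i.
  For a conjugate pair |z|^2 = z * conj(z) = (product of roots) = c/a = 1/(0.52) = 1.923077, so |z| = sqrt(1.923077) = 1.3868 for both roots.
Moduli of all roots: 2.0000, 1.3868, 1.3868.
All moduli strictly greater than 1? Yes.
Verdict: Stationary.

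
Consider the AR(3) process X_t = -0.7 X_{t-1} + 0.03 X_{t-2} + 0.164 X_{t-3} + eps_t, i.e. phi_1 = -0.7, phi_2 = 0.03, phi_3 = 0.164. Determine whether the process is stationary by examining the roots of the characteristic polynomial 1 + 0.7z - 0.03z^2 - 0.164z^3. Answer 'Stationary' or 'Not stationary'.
\text{Stationary}

The AR(p) characteristic polynomial is P(z) = 1 + 0.7z - 0.03z^2 - 0.164z^3.
Stationarity requires all roots to lie outside the unit circle, i.e. |z| > 1 for every root.
Degree 3: look for a simple real root z0 first, then factor out (1 - z/z0) and solve the remaining quadratic.
Testing z0 = 2.5: P(2.5) = 1 + (0.7)(2.5) + (-0.03)(2.5)^2 + (-0.164)(2.5)^3
  = 1 + (1.75) + (-0.1875) + (-2.5625) = 0.  So z_0 = 2.5 is a root, |z_0| = 2.5.
Divide out the factor (1 - 0.4 z) = (1 - z/z0) (since 1/z0 = 0.4):
  P(z) = (1 - 0.4 z)(1 + (1.1) z + (0.41) z^2)
  [check: z-coef 1.1 - (0.4) = 0.7; z^2-coef 0.41 - (0.4)(1.1) = -0.03; z^3-coef -(0.4)(0.41) = -0.164.]
Remaining roots from the quadratic factor 1 + (1.1) z + (0.41) z^2:
  Set 1 + (1.1) z + (0.41) z^2 = 0, i.e. a z^2 + b z + c = 0 with a = 0.41, b = 1.1, c = 1.
  Discriminant D = b^2 - 4ac = (1.1)^2 - 4*(0.41)*1 = 1.21 - (1.64) = -0.43.
  D < 0, so the roots are the complex-conjugate pair z = (-b +/- i sqrt(-D)) / (2a) = -1.3415 +/- 0.7997i.
  For a conjugate pair |z|^2 = z * conj(z) = (product of roots) = c/a = 1/(0.41) = 2.439024, so |z| = sqrt(2.439024) = 1.5617 for both roots.
Moduli of all roots: 2.5000, 1.5617, 1.5617.
All moduli strictly greater than 1? Yes.
Verdict: Stationary.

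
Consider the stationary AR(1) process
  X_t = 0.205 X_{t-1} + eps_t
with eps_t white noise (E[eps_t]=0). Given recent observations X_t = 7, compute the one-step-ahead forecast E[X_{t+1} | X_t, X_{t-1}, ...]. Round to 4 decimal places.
E[X_{t+1} \mid \mathcal F_t] = 1.4350

For an AR(p) model X_t = c + sum_i phi_i X_{t-i} + eps_t, the
one-step-ahead conditional mean is
  E[X_{t+1} | X_t, ...] = c + sum_i phi_i X_{t+1-i}.
Substitute known values:
  E[X_{t+1} | ...] = (0.205) * (7)
                   = 1.4350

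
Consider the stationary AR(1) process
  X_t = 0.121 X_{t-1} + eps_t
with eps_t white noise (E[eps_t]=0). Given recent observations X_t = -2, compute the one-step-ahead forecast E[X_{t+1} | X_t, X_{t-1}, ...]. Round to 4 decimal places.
E[X_{t+1} \mid \mathcal F_t] = -0.2420

For an AR(p) model X_t = c + sum_i phi_i X_{t-i} + eps_t, the
one-step-ahead conditional mean is
  E[X_{t+1} | X_t, ...] = c + sum_i phi_i X_{t+1-i}.
Substitute known values:
  E[X_{t+1} | ...] = (0.121) * (-2)
                   = -0.2420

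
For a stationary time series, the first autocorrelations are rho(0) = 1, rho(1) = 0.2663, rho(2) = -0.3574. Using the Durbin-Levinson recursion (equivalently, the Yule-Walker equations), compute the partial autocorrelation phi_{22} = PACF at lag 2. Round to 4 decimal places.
\phi_{22} = -0.4610

The PACF at lag k is phi_{kk}, the last component of the solution
to the Yule-Walker system G_k phi = r_k where
  (G_k)_{ij} = rho(|i - j|), (r_k)_i = rho(i), i,j = 1..k.
Equivalently, Durbin-Levinson gives phi_{kk} iteratively:
  phi_{11} = rho(1)
  phi_{kk} = [rho(k) - sum_{j=1..k-1} phi_{k-1,j} rho(k-j)]
            / [1 - sum_{j=1..k-1} phi_{k-1,j} rho(j)],
  phi_{k,j} = phi_{k-1,j} - phi_{kk} phi_{k-1,k-j},  j = 1..k-1.
Step k = 1:
  phi_11 = rho(1) = 0.2663.
Step k = 2:
  phi_22 = [rho(2) - phi_11 rho(1)] / [1 - phi_11 rho(1)] = [-0.3574 - (0.2663)(0.2663)] / [1 - (0.2663)(0.2663)]
         = -0.42831569 / 0.92908431 = -0.461.
Therefore phi_{22} = -0.4610.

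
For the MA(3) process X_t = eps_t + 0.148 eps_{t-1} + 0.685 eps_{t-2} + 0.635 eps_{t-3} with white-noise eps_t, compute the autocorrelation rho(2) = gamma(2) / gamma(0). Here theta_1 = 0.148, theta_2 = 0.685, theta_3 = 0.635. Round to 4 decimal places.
\rho(2) = 0.4112

For an MA(q) process with theta_0 = 1, the autocovariance is
  gamma(k) = sigma^2 * sum_{i=0..q-k} theta_i * theta_{i+k},
and rho(k) = gamma(k) / gamma(0). Sigma^2 cancels.
  numerator   = (1)*(0.685) + (0.148)*(0.635) = 0.77898.
  denominator = (1)^2 + (0.148)^2 + (0.685)^2 + (0.635)^2 = 1.894354.
  rho(2) = 0.77898 / 1.894354 = 0.4112.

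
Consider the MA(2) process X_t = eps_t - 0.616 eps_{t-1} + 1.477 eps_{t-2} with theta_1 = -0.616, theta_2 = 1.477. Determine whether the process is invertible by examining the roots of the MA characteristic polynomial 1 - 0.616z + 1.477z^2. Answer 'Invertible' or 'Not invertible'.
\text{Not invertible}

The MA(q) characteristic polynomial is P(z) = 1 - 0.616z + 1.477z^2.
Invertibility requires all roots to lie outside the unit circle, i.e. |z| > 1 for every root.
Set 1 + (-0.616) z + (1.477) z^2 = 0, i.e. a z^2 + b z + c = 0 with a = 1.477, b = -0.616, c = 1.
Discriminant D = b^2 - 4ac = (-0.616)^2 - 4*(1.477)*1 = 0.379456 - (5.908) = -5.528544.
D < 0, so the roots are the complex-conjugate pair z = (-b +/- i sqrt(-D)) / (2a) = 0.2085 +/- 0.796i.
For a conjugate pair |z|^2 = z * conj(z) = (product of roots) = c/a = 1/(1.477) = 0.677048, so |z| = sqrt(0.677048) = 0.8228 for both roots.
Moduli of all roots: 0.8228, 0.8228.
All moduli strictly greater than 1? No.
Verdict: Not invertible.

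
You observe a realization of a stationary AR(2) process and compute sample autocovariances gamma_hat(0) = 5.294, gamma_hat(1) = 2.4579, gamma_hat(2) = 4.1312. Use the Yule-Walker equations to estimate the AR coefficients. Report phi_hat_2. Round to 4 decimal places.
\hat\phi_{2} = 0.7200

The Yule-Walker equations for an AR(p) process read, in matrix form,
  Gamma_p phi = r_p,   with   (Gamma_p)_{ij} = gamma(|i - j|),
                       (r_p)_i = gamma(i),   i,j = 1..p.
Substitute the sample gammas (Toeplitz matrix and right-hand side of size 2):
  Gamma_p = [[5.294, 2.4579], [2.4579, 5.294]]
  r_p     = [2.4579, 4.1312]
Written out:
  5.294 phi_1 + 2.4579 phi_2 = 2.4579
  2.4579 phi_1 + 5.294 phi_2 = 4.1312
Solve by Cramer's rule:
  det = gamma(0)^2 - gamma(1)^2 = (5.294)^2 - (2.4579)^2 = 28.026436 - 6.04127241 = 21.98516359
  phi_hat_1 = [gamma(1) gamma(0) - gamma(1) gamma(2)] / det = [(2.4579)(5.294) - (2.4579)(4.1312)] / 21.98516359 = 2.85804612 / 21.98516359 = 0.13
  phi_hat_2 = [gamma(0) gamma(2) - gamma(1)^2] / det = [(5.294)(4.1312) - (2.4579)^2] / 21.98516359 = 15.82930039 / 21.98516359 = 0.72
So phi_hat = [0.1300, 0.7200].
Therefore phi_hat_2 = 0.7200.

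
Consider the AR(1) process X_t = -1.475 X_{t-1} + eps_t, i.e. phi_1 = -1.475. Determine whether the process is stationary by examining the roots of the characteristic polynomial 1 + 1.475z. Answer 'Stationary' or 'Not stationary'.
\text{Not stationary}

The AR(p) characteristic polynomial is P(z) = 1 + 1.475z.
Stationarity requires all roots to lie outside the unit circle, i.e. |z| > 1 for every root.
This is linear in z: 1 + (1.475) z = 0  =>  z = -1/(1.475) = -0.677966,  |z| = 0.677966.
Moduli of all roots: 0.6780.
All moduli strictly greater than 1? No.
Verdict: Not stationary.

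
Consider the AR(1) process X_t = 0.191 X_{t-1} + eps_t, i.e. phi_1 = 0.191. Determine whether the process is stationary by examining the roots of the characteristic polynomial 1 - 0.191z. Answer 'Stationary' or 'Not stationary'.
\text{Stationary}

The AR(p) characteristic polynomial is P(z) = 1 - 0.191z.
Stationarity requires all roots to lie outside the unit circle, i.e. |z| > 1 for every root.
This is linear in z: 1 + (-0.191) z = 0  =>  z = -1/(-0.191) = 5.235602,  |z| = 5.235602.
Moduli of all roots: 5.2356.
All moduli strictly greater than 1? Yes.
Verdict: Stationary.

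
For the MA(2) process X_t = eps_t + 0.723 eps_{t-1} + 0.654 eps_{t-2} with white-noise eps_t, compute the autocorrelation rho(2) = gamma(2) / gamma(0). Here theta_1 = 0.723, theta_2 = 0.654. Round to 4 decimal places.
\rho(2) = 0.3353

For an MA(q) process with theta_0 = 1, the autocovariance is
  gamma(k) = sigma^2 * sum_{i=0..q-k} theta_i * theta_{i+k},
and rho(k) = gamma(k) / gamma(0). Sigma^2 cancels.
  numerator   = (1)*(0.654) = 0.654.
  denominator = (1)^2 + (0.723)^2 + (0.654)^2 = 1.950445.
  rho(2) = 0.654 / 1.950445 = 0.3353.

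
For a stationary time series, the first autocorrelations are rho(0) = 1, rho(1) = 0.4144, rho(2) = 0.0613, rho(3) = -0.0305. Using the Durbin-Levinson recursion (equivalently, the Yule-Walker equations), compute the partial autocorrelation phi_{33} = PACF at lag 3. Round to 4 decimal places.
\phi_{33} = -0.0050

The PACF at lag k is phi_{kk}, the last component of the solution
to the Yule-Walker system G_k phi = r_k where
  (G_k)_{ij} = rho(|i - j|), (r_k)_i = rho(i), i,j = 1..k.
Equivalently, Durbin-Levinson gives phi_{kk} iteratively:
  phi_{11} = rho(1)
  phi_{kk} = [rho(k) - sum_{j=1..k-1} phi_{k-1,j} rho(k-j)]
            / [1 - sum_{j=1..k-1} phi_{k-1,j} rho(j)],
  phi_{k,j} = phi_{k-1,j} - phi_{kk} phi_{k-1,k-j},  j = 1..k-1.
Step k = 1:
  phi_11 = rho(1) = 0.4144.
Step k = 2:
  phi_22 = [rho(2) - phi_11 rho(1)] / [1 - phi_11 rho(1)] = [0.0613 - (0.4144)(0.4144)] / [1 - (0.4144)(0.4144)]
         = -0.11042736 / 0.82827264 = -0.133322.
  Update: phi_21 = phi_11 - phi_22 phi_11 = 0.4144 - (-0.133322)(0.4144) = 0.469649.
Step k = 3:
  phi_33 = [rho(3) - phi_21 rho(2) - phi_22 rho(1)] / [1 - phi_21 rho(1) - phi_22 rho(2)]
    numerator   = -0.0305 - (0.469649)(0.0613) - (-0.133322)(0.4144) = -0.00404064
    denominator = 1 - (0.469649)(0.4144) - (-0.133322)(0.0613) = 0.81355019
  phi_33 = -0.00404064 / 0.81355019 = -0.005.
Therefore phi_{33} = -0.0050.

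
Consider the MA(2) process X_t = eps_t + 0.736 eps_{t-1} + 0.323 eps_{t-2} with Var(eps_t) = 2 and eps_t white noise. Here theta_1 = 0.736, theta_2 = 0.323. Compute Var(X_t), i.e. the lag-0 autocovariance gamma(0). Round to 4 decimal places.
\gamma(0) = 3.2921

For an MA(q) process X_t = eps_t + sum_i theta_i eps_{t-i} with
Var(eps_t) = sigma^2, the variance is
  gamma(0) = sigma^2 * (1 + sum_i theta_i^2).
  sum_i theta_i^2 = (0.736)^2 + (0.323)^2 = 0.541696 + 0.104329 = 0.646025.
  gamma(0) = 2 * (1 + 0.646025) = 2 * 1.646025 = 3.29205, which rounds to 3.2921.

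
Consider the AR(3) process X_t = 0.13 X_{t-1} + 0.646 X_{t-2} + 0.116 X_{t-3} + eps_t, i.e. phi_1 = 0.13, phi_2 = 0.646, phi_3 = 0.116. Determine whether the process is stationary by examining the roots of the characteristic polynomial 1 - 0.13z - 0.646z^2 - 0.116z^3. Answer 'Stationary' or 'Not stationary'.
\text{Stationary}

The AR(p) characteristic polynomial is P(z) = 1 - 0.13z - 0.646z^2 - 0.116z^3.
Stationarity requires all roots to lie outside the unit circle, i.e. |z| > 1 for every root.
Degree 3: look for a simple real root z0 first, then factor out (1 - z/z0) and solve the remaining quadratic.
Testing z0 = -5: P(-5) = 1 + (-0.13)(-5) + (-0.646)(-5)^2 + (-0.116)(-5)^3
  = 1 + (0.65) + (-16.15) + (14.5) = 0.  So z_0 = -5 is a root, |z_0| = 5.
Divide out the factor (1 + 0.2 z) = (1 - z/z0) (since 1/z0 = -0.2):
  P(z) = (1 + 0.2 z)(1 + (-0.33) z + (-0.58) z^2)
  [check: z-coef -0.33 - (-0.2) = -0.13; z^2-coef -0.58 - (-0.2)(-0.33) = -0.646; z^3-coef -(-0.2)(-0.58) = -0.116.]
Remaining roots from the quadratic factor 1 + (-0.33) z + (-0.58) z^2:
  Set 1 + (-0.33) z + (-0.58) z^2 = 0, i.e. a z^2 + b z + c = 0 with a = -0.58, b = -0.33, c = 1.
  Discriminant D = b^2 - 4ac = (-0.33)^2 - 4*(-0.58)*1 = 0.1089 - (-2.32) = 2.4289.
  D >= 0, so the roots are real: z = (-b +/- sqrt(D)) / (2a) = (0.33 +/- 1.558493) / (-1.16).
    z_1 = (0.33 + 1.558493) / (-1.16) = -1.628,   |z_1| = 1.628.
    z_2 = (0.33 - 1.558493) / (-1.16) = 1.059,   |z_2| = 1.059.
Moduli of all roots: 5.0000, 1.6280, 1.0590.
All moduli strictly greater than 1? Yes.
Verdict: Stationary.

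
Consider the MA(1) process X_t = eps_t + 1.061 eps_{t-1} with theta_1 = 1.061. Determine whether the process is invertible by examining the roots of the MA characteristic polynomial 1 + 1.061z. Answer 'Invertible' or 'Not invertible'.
\text{Not invertible}

The MA(q) characteristic polynomial is P(z) = 1 + 1.061z.
Invertibility requires all roots to lie outside the unit circle, i.e. |z| > 1 for every root.
This is linear in z: 1 + (1.061) z = 0  =>  z = -1/(1.061) = -0.942507,  |z| = 0.942507.
Moduli of all roots: 0.9425.
All moduli strictly greater than 1? No.
Verdict: Not invertible.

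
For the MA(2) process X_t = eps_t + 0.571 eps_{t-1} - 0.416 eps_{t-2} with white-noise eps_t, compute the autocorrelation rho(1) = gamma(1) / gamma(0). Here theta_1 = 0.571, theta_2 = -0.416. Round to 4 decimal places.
\rho(1) = 0.2224

For an MA(q) process with theta_0 = 1, the autocovariance is
  gamma(k) = sigma^2 * sum_{i=0..q-k} theta_i * theta_{i+k},
and rho(k) = gamma(k) / gamma(0). Sigma^2 cancels.
  numerator   = (1)*(0.571) + (0.571)*(-0.416) = 0.333464.
  denominator = (1)^2 + (0.571)^2 + (-0.416)^2 = 1.499097.
  rho(1) = 0.333464 / 1.499097 = 0.2224.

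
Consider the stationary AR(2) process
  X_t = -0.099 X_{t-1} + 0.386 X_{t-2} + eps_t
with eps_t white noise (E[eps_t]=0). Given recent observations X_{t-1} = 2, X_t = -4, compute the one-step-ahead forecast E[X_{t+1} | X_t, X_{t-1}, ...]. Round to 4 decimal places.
E[X_{t+1} \mid \mathcal F_t] = 1.1680

For an AR(p) model X_t = c + sum_i phi_i X_{t-i} + eps_t, the
one-step-ahead conditional mean is
  E[X_{t+1} | X_t, ...] = c + sum_i phi_i X_{t+1-i}.
Substitute known values:
  E[X_{t+1} | ...] = (-0.099) * (-4) + (0.386) * (2)
                   = 1.1680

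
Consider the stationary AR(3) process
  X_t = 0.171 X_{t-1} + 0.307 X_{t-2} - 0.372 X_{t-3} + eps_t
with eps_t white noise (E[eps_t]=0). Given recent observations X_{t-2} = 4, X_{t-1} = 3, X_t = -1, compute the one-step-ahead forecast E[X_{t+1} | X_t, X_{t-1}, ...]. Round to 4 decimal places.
E[X_{t+1} \mid \mathcal F_t] = -0.7380

For an AR(p) model X_t = c + sum_i phi_i X_{t-i} + eps_t, the
one-step-ahead conditional mean is
  E[X_{t+1} | X_t, ...] = c + sum_i phi_i X_{t+1-i}.
Substitute known values:
  E[X_{t+1} | ...] = (0.171) * (-1) + (0.307) * (3) + (-0.372) * (4)
                   = -0.7380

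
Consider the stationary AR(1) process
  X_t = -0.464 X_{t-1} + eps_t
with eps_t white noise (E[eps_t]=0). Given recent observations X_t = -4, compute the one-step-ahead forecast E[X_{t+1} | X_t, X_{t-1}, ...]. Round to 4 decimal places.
E[X_{t+1} \mid \mathcal F_t] = 1.8560

For an AR(p) model X_t = c + sum_i phi_i X_{t-i} + eps_t, the
one-step-ahead conditional mean is
  E[X_{t+1} | X_t, ...] = c + sum_i phi_i X_{t+1-i}.
Substitute known values:
  E[X_{t+1} | ...] = (-0.464) * (-4)
                   = 1.8560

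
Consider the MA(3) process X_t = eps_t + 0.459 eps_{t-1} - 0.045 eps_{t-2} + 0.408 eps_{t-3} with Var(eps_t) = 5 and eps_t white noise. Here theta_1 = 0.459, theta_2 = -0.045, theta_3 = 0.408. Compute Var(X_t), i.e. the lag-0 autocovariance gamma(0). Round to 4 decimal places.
\gamma(0) = 6.8959

For an MA(q) process X_t = eps_t + sum_i theta_i eps_{t-i} with
Var(eps_t) = sigma^2, the variance is
  gamma(0) = sigma^2 * (1 + sum_i theta_i^2).
  sum_i theta_i^2 = (0.459)^2 + (-0.045)^2 + (0.408)^2 = 0.210681 + 0.002025 + 0.166464 = 0.37917.
  gamma(0) = 5 * (1 + 0.37917) = 5 * 1.37917 = 6.89585, which rounds to 6.8959.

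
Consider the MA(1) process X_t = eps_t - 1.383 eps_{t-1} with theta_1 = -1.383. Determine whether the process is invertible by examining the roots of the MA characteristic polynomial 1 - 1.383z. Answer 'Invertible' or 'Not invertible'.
\text{Not invertible}

The MA(q) characteristic polynomial is P(z) = 1 - 1.383z.
Invertibility requires all roots to lie outside the unit circle, i.e. |z| > 1 for every root.
This is linear in z: 1 + (-1.383) z = 0  =>  z = -1/(-1.383) = 0.723066,  |z| = 0.723066.
Moduli of all roots: 0.7231.
All moduli strictly greater than 1? No.
Verdict: Not invertible.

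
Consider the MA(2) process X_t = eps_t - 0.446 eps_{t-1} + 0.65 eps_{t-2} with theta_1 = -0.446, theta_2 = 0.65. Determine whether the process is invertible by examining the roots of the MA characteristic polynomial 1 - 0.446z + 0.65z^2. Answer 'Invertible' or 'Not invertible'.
\text{Invertible}

The MA(q) characteristic polynomial is P(z) = 1 - 0.446z + 0.65z^2.
Invertibility requires all roots to lie outside the unit circle, i.e. |z| > 1 for every root.
Set 1 + (-0.446) z + (0.65) z^2 = 0, i.e. a z^2 + b z + c = 0 with a = 0.65, b = -0.446, c = 1.
Discriminant D = b^2 - 4ac = (-0.446)^2 - 4*(0.65)*1 = 0.198916 - (2.6) = -2.401084.
D < 0, so the roots are the complex-conjugate pair z = (-b +/- i sqrt(-D)) / (2a) = 0.3431 +/- 1.192i.
For a conjugate pair |z|^2 = z * conj(z) = (product of roots) = c/a = 1/(0.65) = 1.538462, so |z| = sqrt(1.538462) = 1.2403 for both roots.
Moduli of all roots: 1.2403, 1.2403.
All moduli strictly greater than 1? Yes.
Verdict: Invertible.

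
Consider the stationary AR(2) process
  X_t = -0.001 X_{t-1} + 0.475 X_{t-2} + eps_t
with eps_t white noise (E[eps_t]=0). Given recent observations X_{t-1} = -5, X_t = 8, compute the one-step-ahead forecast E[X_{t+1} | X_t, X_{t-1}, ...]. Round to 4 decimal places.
E[X_{t+1} \mid \mathcal F_t] = -2.3830

For an AR(p) model X_t = c + sum_i phi_i X_{t-i} + eps_t, the
one-step-ahead conditional mean is
  E[X_{t+1} | X_t, ...] = c + sum_i phi_i X_{t+1-i}.
Substitute known values:
  E[X_{t+1} | ...] = (-0.001) * (8) + (0.475) * (-5)
                   = -2.3830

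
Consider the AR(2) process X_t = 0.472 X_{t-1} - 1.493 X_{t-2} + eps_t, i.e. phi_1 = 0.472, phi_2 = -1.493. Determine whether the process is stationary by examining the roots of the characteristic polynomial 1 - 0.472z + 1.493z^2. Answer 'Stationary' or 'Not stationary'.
\text{Not stationary}

The AR(p) characteristic polynomial is P(z) = 1 - 0.472z + 1.493z^2.
Stationarity requires all roots to lie outside the unit circle, i.e. |z| > 1 for every root.
Set 1 + (-0.472) z + (1.493) z^2 = 0, i.e. a z^2 + b z + c = 0 with a = 1.493, b = -0.472, c = 1.
Discriminant D = b^2 - 4ac = (-0.472)^2 - 4*(1.493)*1 = 0.222784 - (5.972) = -5.749216.
D < 0, so the roots are the complex-conjugate pair z = (-b +/- i sqrt(-D)) / (2a) = 0.1581 +/- 0.803i.
For a conjugate pair |z|^2 = z * conj(z) = (product of roots) = c/a = 1/(1.493) = 0.669792, so |z| = sqrt(0.669792) = 0.8184 for both roots.
Moduli of all roots: 0.8184, 0.8184.
All moduli strictly greater than 1? No.
Verdict: Not stationary.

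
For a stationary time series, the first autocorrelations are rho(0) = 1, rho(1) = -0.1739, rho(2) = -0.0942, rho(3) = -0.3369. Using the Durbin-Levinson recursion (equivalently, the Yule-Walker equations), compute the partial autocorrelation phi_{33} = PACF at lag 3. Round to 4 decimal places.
\phi_{33} = -0.3960

The PACF at lag k is phi_{kk}, the last component of the solution
to the Yule-Walker system G_k phi = r_k where
  (G_k)_{ij} = rho(|i - j|), (r_k)_i = rho(i), i,j = 1..k.
Equivalently, Durbin-Levinson gives phi_{kk} iteratively:
  phi_{11} = rho(1)
  phi_{kk} = [rho(k) - sum_{j=1..k-1} phi_{k-1,j} rho(k-j)]
            / [1 - sum_{j=1..k-1} phi_{k-1,j} rho(j)],
  phi_{k,j} = phi_{k-1,j} - phi_{kk} phi_{k-1,k-j},  j = 1..k-1.
Step k = 1:
  phi_11 = rho(1) = -0.1739.
Step k = 2:
  phi_22 = [rho(2) - phi_11 rho(1)] / [1 - phi_11 rho(1)] = [-0.0942 - (-0.1739)(-0.1739)] / [1 - (-0.1739)(-0.1739)]
         = -0.12444121 / 0.96975879 = -0.128322.
  Update: phi_21 = phi_11 - phi_22 phi_11 = -0.1739 - (-0.128322)(-0.1739) = -0.196215.
Step k = 3:
  phi_33 = [rho(3) - phi_21 rho(2) - phi_22 rho(1)] / [1 - phi_21 rho(1) - phi_22 rho(2)]
    numerator   = -0.3369 - (-0.196215)(-0.0942) - (-0.128322)(-0.1739) = -0.37769863
    denominator = 1 - (-0.196215)(-0.1739) - (-0.128322)(-0.0942) = 0.95379027
  phi_33 = -0.37769863 / 0.95379027 = -0.396.
Therefore phi_{33} = -0.3960.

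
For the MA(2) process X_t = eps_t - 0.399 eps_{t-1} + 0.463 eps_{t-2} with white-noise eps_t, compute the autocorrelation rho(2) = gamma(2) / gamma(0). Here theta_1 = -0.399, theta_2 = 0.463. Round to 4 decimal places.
\rho(2) = 0.3371

For an MA(q) process with theta_0 = 1, the autocovariance is
  gamma(k) = sigma^2 * sum_{i=0..q-k} theta_i * theta_{i+k},
and rho(k) = gamma(k) / gamma(0). Sigma^2 cancels.
  numerator   = (1)*(0.463) = 0.463.
  denominator = (1)^2 + (-0.399)^2 + (0.463)^2 = 1.37357.
  rho(2) = 0.463 / 1.37357 = 0.3371.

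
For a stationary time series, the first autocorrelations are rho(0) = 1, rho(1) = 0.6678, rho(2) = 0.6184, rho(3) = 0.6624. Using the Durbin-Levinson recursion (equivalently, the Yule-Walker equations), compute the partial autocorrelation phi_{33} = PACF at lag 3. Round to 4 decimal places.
\phi_{33} = 0.3400

The PACF at lag k is phi_{kk}, the last component of the solution
to the Yule-Walker system G_k phi = r_k where
  (G_k)_{ij} = rho(|i - j|), (r_k)_i = rho(i), i,j = 1..k.
Equivalently, Durbin-Levinson gives phi_{kk} iteratively:
  phi_{11} = rho(1)
  phi_{kk} = [rho(k) - sum_{j=1..k-1} phi_{k-1,j} rho(k-j)]
            / [1 - sum_{j=1..k-1} phi_{k-1,j} rho(j)],
  phi_{k,j} = phi_{k-1,j} - phi_{kk} phi_{k-1,k-j},  j = 1..k-1.
Step k = 1:
  phi_11 = rho(1) = 0.6678.
Step k = 2:
  phi_22 = [rho(2) - phi_11 rho(1)] / [1 - phi_11 rho(1)] = [0.6184 - (0.6678)(0.6678)] / [1 - (0.6678)(0.6678)]
         = 0.17244316 / 0.55404316 = 0.311245.
  Update: phi_21 = phi_11 - phi_22 phi_11 = 0.6678 - (0.311245)(0.6678) = 0.459951.
Step k = 3:
  phi_33 = [rho(3) - phi_21 rho(2) - phi_22 rho(1)] / [1 - phi_21 rho(1) - phi_22 rho(2)]
    numerator   = 0.6624 - (0.459951)(0.6184) - (0.311245)(0.6678) = 0.17011715
    denominator = 1 - (0.459951)(0.6678) - (0.311245)(0.6184) = 0.50037109
  phi_33 = 0.17011715 / 0.50037109 = 0.34.
Therefore phi_{33} = 0.3400.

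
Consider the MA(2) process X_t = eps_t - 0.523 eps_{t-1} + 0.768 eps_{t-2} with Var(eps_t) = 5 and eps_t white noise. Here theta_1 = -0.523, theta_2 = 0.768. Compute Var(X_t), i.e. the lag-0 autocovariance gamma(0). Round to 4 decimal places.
\gamma(0) = 9.3168

For an MA(q) process X_t = eps_t + sum_i theta_i eps_{t-i} with
Var(eps_t) = sigma^2, the variance is
  gamma(0) = sigma^2 * (1 + sum_i theta_i^2).
  sum_i theta_i^2 = (-0.523)^2 + (0.768)^2 = 0.273529 + 0.589824 = 0.863353.
  gamma(0) = 5 * (1 + 0.863353) = 5 * 1.863353 = 9.316765, which rounds to 9.3168.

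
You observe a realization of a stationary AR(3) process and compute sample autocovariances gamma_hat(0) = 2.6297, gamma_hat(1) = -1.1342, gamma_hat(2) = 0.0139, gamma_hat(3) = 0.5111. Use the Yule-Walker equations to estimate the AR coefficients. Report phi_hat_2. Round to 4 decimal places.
\hat\phi_{2} = -0.1530

The Yule-Walker equations for an AR(p) process read, in matrix form,
  Gamma_p phi = r_p,   with   (Gamma_p)_{ij} = gamma(|i - j|),
                       (r_p)_i = gamma(i),   i,j = 1..p.
Substitute the sample gammas (Toeplitz matrix and right-hand side of size 3):
  Gamma_p = [[2.6297, -1.1342, 0.0139], [-1.1342, 2.6297, -1.1342], [0.0139, -1.1342, 2.6297]]
  r_p     = [-1.1342, 0.0139, 0.5111]
Written out (R1..R3):
  (R1) 2.6297 phi_1 - 1.1342 phi_2 + 0.0139 phi_3 = -1.1342
  (R2) -1.1342 phi_1 + 2.6297 phi_2 - 1.1342 phi_3 = 0.0139
  (R3) 0.0139 phi_1 - 1.1342 phi_2 + 2.6297 phi_3 = 0.5111
Gaussian elimination:
  R2 <- R2 - (-1.1342/2.6297) R1 = R2 - (-0.431304) R1:  2.140515 phi_2 - 1.128205 phi_3 = -0.475285
  R3 <- R3 - (0.0139/2.6297) R1 = R3 - (0.005286) R1:  -1.128205 phi_2 + 2.629627 phi_3 = 0.517095
  R3 <- R3 - (-1.128205/2.140515) R2 = R3 - (-0.527072) R2:  2.034982 phi_3 = 0.266586
Back-substitution:
  phi_hat_3 = 0.266586 / 2.034982 = 0.131002
  phi_hat_2 = (-0.475285 - (-1.128205)(0.131002)) / 2.140515 = -0.152995
  phi_hat_1 = (-1.1342 - (-1.1342)(-0.152995) - (0.0139)(0.131002)) / 2.6297 = -0.497984
So phi_hat = [-0.4980, -0.1530, 0.1310].
Therefore phi_hat_2 = -0.1530.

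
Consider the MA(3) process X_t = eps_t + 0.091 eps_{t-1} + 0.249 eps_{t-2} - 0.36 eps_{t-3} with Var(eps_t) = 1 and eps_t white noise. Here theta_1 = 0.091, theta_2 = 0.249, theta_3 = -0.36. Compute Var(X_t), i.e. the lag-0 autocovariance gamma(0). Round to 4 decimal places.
\gamma(0) = 1.1999

For an MA(q) process X_t = eps_t + sum_i theta_i eps_{t-i} with
Var(eps_t) = sigma^2, the variance is
  gamma(0) = sigma^2 * (1 + sum_i theta_i^2).
  sum_i theta_i^2 = (0.091)^2 + (0.249)^2 + (-0.36)^2 = 0.008281 + 0.062001 + 0.1296 = 0.199882.
  gamma(0) = 1 * (1 + 0.199882) = 1 * 1.199882 = 1.199882, which rounds to 1.1999.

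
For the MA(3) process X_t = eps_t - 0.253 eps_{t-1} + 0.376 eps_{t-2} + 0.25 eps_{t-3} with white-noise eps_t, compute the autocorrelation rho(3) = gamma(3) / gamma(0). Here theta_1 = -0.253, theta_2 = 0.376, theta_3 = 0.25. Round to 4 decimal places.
\rho(3) = 0.1972

For an MA(q) process with theta_0 = 1, the autocovariance is
  gamma(k) = sigma^2 * sum_{i=0..q-k} theta_i * theta_{i+k},
and rho(k) = gamma(k) / gamma(0). Sigma^2 cancels.
  numerator   = (1)*(0.25) = 0.25.
  denominator = (1)^2 + (-0.253)^2 + (0.376)^2 + (0.25)^2 = 1.267885.
  rho(3) = 0.25 / 1.267885 = 0.1972.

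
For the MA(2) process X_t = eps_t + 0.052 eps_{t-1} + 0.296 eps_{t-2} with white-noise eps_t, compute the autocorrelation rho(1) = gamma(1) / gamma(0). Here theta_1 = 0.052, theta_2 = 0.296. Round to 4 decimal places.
\rho(1) = 0.0618

For an MA(q) process with theta_0 = 1, the autocovariance is
  gamma(k) = sigma^2 * sum_{i=0..q-k} theta_i * theta_{i+k},
and rho(k) = gamma(k) / gamma(0). Sigma^2 cancels.
  numerator   = (1)*(0.052) + (0.052)*(0.296) = 0.067392.
  denominator = (1)^2 + (0.052)^2 + (0.296)^2 = 1.09032.
  rho(1) = 0.067392 / 1.09032 = 0.0618.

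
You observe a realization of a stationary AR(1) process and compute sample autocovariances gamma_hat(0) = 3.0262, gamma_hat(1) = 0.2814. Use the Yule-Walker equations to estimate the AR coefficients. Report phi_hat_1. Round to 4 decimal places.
\hat\phi_{1} = 0.0930

The Yule-Walker equations for an AR(p) process read, in matrix form,
  Gamma_p phi = r_p,   with   (Gamma_p)_{ij} = gamma(|i - j|),
                       (r_p)_i = gamma(i),   i,j = 1..p.
Substitute the sample gammas (Toeplitz matrix and right-hand side of size 1):
  Gamma_p = [[3.0262]]
  r_p     = [0.2814]
With p = 1 this is the single equation gamma(0) phi_1 = gamma(1):
  phi_hat_1 = gamma(1) / gamma(0) = 0.2814 / 3.0262 = 0.0930.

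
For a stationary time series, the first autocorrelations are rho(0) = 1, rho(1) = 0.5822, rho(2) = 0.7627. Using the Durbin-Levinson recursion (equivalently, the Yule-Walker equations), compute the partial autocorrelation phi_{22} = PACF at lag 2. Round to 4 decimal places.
\phi_{22} = 0.6410

The PACF at lag k is phi_{kk}, the last component of the solution
to the Yule-Walker system G_k phi = r_k where
  (G_k)_{ij} = rho(|i - j|), (r_k)_i = rho(i), i,j = 1..k.
Equivalently, Durbin-Levinson gives phi_{kk} iteratively:
  phi_{11} = rho(1)
  phi_{kk} = [rho(k) - sum_{j=1..k-1} phi_{k-1,j} rho(k-j)]
            / [1 - sum_{j=1..k-1} phi_{k-1,j} rho(j)],
  phi_{k,j} = phi_{k-1,j} - phi_{kk} phi_{k-1,k-j},  j = 1..k-1.
Step k = 1:
  phi_11 = rho(1) = 0.5822.
Step k = 2:
  phi_22 = [rho(2) - phi_11 rho(1)] / [1 - phi_11 rho(1)] = [0.7627 - (0.5822)(0.5822)] / [1 - (0.5822)(0.5822)]
         = 0.42374316 / 0.66104316 = 0.641.
Therefore phi_{22} = 0.6410.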